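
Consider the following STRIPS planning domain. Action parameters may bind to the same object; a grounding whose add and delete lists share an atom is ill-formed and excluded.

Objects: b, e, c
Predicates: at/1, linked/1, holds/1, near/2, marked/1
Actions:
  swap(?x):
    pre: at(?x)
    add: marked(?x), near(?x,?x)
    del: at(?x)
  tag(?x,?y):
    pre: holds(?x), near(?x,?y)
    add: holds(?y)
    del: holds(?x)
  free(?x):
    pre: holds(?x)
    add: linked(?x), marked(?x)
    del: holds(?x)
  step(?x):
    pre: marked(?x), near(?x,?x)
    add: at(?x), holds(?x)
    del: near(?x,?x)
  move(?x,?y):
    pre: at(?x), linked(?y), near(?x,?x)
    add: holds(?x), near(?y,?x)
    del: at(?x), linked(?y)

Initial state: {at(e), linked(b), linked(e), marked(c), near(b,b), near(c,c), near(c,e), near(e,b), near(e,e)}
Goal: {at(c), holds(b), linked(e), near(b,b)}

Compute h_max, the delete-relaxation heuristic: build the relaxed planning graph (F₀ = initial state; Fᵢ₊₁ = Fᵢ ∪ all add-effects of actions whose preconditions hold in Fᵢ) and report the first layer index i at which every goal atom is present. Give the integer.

F0 = init (9 atoms)
F1 = F0 ∪ {at(c), holds(c), holds(e), marked(e), near(b,e)}  (14 atoms)
F2 = F1 ∪ {holds(b), linked(c), near(b,c), near(e,c)}  (18 atoms)
goal ⊆ F2  ⇒  h_max = 2

2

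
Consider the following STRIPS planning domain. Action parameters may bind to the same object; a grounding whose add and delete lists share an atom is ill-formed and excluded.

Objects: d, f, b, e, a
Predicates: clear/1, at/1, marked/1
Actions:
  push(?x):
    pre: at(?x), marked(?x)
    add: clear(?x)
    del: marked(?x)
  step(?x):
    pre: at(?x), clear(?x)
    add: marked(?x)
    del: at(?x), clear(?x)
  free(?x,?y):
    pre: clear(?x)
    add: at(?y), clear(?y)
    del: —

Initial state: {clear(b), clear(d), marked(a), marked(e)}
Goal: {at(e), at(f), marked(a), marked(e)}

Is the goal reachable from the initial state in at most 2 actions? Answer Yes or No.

Yes

1. free(d,f)  →  {at(f), clear(b), clear(d), clear(f), marked(a), marked(e)}
2. free(d,e)  →  {at(e), at(f), clear(b), clear(d), clear(e), clear(f), marked(a), marked(e)}
optimal plan length = 2; 2 ≤ 2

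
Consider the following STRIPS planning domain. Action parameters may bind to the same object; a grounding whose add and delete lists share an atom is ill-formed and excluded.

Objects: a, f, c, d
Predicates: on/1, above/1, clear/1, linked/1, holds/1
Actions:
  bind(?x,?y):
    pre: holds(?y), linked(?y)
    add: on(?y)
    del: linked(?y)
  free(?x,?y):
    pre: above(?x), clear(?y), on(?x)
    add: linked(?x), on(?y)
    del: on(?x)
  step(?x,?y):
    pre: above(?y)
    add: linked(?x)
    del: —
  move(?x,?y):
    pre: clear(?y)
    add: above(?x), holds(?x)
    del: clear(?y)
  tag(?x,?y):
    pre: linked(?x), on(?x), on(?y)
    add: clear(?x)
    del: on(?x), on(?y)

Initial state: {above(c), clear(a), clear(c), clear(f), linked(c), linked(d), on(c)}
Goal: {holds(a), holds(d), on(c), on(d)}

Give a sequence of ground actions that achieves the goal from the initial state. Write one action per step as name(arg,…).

move(a,a); move(d,f); bind(a,d)

1. move(a,a)  →  {above(a), above(c), clear(c), clear(f), holds(a), linked(c), linked(d), on(c)}
2. move(d,f)  →  {above(a), above(c), above(d), clear(c), holds(a), holds(d), linked(c), linked(d), on(c)}
3. bind(a,d)  →  {above(a), above(c), above(d), clear(c), holds(a), holds(d), linked(c), on(c), on(d)}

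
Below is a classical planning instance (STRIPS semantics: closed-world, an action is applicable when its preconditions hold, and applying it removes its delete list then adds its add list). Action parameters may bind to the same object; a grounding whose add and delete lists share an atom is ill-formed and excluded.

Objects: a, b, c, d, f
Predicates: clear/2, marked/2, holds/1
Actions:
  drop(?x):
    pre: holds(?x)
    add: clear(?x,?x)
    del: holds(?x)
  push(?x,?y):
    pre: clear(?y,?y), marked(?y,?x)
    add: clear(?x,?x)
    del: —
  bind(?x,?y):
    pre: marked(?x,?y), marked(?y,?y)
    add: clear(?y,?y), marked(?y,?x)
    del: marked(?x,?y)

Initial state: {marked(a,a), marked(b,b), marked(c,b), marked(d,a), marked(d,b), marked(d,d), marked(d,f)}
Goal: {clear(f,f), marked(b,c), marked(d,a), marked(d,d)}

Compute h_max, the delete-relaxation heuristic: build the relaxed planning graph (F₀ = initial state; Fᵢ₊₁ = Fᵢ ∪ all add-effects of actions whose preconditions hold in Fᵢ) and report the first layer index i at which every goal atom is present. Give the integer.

3

F0 = init (7 atoms)
F1 = F0 ∪ {clear(a,a), clear(b,b), marked(a,d), marked(b,c), marked(b,d)}  (12 atoms)
F2 = F1 ∪ {clear(c,c), clear(d,d)}  (14 atoms)
F3 = F2 ∪ {clear(f,f)}  (15 atoms)
goal ⊆ F3  ⇒  h_max = 3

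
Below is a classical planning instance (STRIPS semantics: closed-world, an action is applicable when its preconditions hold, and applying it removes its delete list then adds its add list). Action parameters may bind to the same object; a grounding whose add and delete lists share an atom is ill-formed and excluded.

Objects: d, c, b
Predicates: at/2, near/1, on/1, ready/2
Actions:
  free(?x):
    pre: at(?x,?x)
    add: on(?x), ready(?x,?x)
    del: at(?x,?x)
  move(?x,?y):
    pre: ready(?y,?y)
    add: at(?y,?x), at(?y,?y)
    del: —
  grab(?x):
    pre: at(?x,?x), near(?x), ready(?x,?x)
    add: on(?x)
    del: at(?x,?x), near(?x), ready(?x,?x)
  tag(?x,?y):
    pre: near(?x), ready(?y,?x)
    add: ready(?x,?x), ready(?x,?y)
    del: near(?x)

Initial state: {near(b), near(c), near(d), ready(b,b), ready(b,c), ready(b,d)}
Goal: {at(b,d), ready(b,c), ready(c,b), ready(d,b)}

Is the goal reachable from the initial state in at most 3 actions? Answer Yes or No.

1. move(d,b)  →  {at(b,b), at(b,d), near(b), near(c), near(d), ready(b,b), ready(b,c), ready(b,d)}
2. tag(d,b)  →  {at(b,b), at(b,d), near(b), near(c), ready(b,b), ready(b,c), ready(b,d), ready(d,b), ready(d,d)}
3. tag(c,b)  →  {at(b,b), at(b,d), near(b), ready(b,b), ready(b,c), ready(b,d), ready(c,b), ready(c,c), ready(d,b), ready(d,d)}
optimal plan length = 3; 3 ≤ 3

Yes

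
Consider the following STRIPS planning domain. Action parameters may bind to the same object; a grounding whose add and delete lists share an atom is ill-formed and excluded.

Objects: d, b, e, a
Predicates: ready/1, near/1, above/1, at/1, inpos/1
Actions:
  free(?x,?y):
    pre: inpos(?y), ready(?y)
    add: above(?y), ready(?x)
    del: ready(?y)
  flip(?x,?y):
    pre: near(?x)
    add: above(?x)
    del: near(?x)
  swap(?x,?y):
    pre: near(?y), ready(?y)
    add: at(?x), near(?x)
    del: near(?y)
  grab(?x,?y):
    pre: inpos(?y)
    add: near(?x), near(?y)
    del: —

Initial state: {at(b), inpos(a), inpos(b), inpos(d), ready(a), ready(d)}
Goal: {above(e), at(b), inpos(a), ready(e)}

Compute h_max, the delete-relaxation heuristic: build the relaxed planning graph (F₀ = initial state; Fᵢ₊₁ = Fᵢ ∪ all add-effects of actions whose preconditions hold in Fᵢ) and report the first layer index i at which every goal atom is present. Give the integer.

2

F0 = init (6 atoms)
F1 = F0 ∪ {above(a), above(d), near(a), near(b), near(d), near(e), ready(b), ready(e)}  (14 atoms)
F2 = F1 ∪ {above(b), above(e), at(a), at(d), at(e)}  (19 atoms)
goal ⊆ F2  ⇒  h_max = 2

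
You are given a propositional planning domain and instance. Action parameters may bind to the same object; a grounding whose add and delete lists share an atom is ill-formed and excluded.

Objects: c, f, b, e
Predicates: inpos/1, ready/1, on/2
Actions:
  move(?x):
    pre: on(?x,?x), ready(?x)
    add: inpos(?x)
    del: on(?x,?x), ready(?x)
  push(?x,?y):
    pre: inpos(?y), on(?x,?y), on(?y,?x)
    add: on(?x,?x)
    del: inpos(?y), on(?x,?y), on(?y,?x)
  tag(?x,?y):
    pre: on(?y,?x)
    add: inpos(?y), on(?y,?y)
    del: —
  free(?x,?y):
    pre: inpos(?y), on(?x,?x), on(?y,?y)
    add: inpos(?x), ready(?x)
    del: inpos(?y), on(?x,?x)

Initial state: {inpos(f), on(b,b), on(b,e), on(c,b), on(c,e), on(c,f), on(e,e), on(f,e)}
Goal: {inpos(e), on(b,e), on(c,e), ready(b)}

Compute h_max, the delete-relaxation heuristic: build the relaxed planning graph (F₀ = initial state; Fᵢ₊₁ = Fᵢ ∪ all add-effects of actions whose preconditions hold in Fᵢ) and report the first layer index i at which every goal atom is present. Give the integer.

2

F0 = init (8 atoms)
F1 = F0 ∪ {inpos(b), inpos(c), inpos(e), on(c,c), on(f,f)}  (13 atoms)
F2 = F1 ∪ {ready(b), ready(c), ready(e), ready(f)}  (17 atoms)
goal ⊆ F2  ⇒  h_max = 2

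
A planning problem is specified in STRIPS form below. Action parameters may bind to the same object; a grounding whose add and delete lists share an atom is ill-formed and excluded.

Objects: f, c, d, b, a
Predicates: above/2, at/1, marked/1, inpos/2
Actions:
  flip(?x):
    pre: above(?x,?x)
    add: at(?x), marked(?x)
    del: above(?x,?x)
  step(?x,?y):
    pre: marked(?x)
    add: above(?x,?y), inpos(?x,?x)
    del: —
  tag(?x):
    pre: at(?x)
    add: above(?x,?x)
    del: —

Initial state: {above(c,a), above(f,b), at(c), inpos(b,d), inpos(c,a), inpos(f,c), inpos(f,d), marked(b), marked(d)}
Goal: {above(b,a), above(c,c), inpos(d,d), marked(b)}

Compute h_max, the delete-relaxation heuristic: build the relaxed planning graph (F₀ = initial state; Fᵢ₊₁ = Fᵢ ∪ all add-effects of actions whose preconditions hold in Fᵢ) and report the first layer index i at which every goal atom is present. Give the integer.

1

F0 = init (9 atoms)
F1 = F0 ∪ {above(b,a), above(b,b), above(b,c), above(b,d), above(b,f), above(c,c), above(d,a), above(d,b), above(d,c), above(d,d), above(d,f), inpos(b,b), inpos(d,d)}  (22 atoms)
goal ⊆ F1  ⇒  h_max = 1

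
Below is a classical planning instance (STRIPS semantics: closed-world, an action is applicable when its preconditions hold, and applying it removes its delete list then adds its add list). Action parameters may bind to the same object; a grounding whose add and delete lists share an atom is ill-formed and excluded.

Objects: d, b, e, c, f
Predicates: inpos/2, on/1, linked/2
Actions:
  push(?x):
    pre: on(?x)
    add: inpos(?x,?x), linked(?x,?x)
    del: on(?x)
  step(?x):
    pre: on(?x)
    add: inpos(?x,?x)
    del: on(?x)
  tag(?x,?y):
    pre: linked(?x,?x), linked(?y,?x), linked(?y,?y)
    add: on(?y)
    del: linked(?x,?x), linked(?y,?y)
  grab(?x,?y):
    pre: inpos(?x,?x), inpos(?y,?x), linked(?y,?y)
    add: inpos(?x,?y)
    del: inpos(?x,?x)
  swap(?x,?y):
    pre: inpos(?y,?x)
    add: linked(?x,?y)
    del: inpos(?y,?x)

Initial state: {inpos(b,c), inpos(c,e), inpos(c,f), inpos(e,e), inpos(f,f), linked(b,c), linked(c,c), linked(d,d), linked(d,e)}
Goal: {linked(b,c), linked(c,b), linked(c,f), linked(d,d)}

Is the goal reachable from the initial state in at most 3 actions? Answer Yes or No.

Yes

1. grab(f,c)  →  {inpos(b,c), inpos(c,e), inpos(c,f), inpos(e,e), inpos(f,c), linked(b,c), linked(c,c), linked(d,d), linked(d,e)}
2. swap(c,b)  →  {inpos(c,e), inpos(c,f), inpos(e,e), inpos(f,c), linked(b,c), linked(c,b), linked(c,c), linked(d,d), linked(d,e)}
3. swap(c,f)  →  {inpos(c,e), inpos(c,f), inpos(e,e), linked(b,c), linked(c,b), linked(c,c), linked(c,f), linked(d,d), linked(d,e)}
optimal plan length = 3; 3 ≤ 3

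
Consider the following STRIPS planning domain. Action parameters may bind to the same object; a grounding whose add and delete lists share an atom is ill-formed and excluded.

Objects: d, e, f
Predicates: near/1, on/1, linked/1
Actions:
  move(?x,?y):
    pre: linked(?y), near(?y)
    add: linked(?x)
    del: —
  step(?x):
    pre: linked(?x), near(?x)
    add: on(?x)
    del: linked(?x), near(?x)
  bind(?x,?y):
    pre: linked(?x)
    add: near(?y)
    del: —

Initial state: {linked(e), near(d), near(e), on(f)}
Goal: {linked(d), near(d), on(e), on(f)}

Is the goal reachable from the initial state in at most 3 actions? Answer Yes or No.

Yes

1. move(d,e)  →  {linked(d), linked(e), near(d), near(e), on(f)}
2. step(e)  →  {linked(d), near(d), on(e), on(f)}
optimal plan length = 2; 2 ≤ 3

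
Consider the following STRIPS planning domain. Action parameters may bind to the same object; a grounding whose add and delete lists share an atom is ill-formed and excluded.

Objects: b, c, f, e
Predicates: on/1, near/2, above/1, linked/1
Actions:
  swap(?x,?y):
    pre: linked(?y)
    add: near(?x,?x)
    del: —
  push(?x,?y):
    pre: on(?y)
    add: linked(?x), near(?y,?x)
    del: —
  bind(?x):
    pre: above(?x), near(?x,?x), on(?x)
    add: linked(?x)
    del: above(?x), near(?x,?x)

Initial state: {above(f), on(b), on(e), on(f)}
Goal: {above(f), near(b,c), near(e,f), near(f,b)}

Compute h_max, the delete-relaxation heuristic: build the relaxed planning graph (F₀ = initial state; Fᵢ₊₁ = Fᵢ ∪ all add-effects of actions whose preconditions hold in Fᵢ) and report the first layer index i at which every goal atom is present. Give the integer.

1

F0 = init (4 atoms)
F1 = F0 ∪ {linked(b), linked(c), linked(e), linked(f), near(b,b), near(b,c), near(b,e), near(b,f), near(e,b), near(e,c), near(e,e), near(e,f), near(f,b), near(f,c), near(f,e), near(f,f)}  (20 atoms)
goal ⊆ F1  ⇒  h_max = 1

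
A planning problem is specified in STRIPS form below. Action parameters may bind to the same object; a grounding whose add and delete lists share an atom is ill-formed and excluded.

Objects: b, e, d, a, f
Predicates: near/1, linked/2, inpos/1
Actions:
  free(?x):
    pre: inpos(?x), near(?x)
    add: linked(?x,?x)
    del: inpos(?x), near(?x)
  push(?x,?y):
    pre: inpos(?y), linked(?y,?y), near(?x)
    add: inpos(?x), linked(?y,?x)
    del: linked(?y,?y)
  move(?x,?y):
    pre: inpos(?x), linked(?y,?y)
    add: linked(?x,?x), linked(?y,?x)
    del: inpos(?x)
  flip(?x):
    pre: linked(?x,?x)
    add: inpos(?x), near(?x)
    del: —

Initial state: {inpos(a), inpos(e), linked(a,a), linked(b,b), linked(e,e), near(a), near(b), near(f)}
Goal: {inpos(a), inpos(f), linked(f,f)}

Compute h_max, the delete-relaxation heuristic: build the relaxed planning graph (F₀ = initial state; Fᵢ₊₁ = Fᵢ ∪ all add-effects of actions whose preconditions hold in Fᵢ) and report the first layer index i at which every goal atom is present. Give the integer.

F0 = init (8 atoms)
F1 = F0 ∪ {inpos(b), inpos(f), linked(a,b), linked(a,e), linked(a,f), linked(b,a), linked(b,e), linked(e,a), linked(e,b), linked(e,f), near(e)}  (19 atoms)
F2 = F1 ∪ {linked(b,f), linked(f,f)}  (21 atoms)
goal ⊆ F2  ⇒  h_max = 2

2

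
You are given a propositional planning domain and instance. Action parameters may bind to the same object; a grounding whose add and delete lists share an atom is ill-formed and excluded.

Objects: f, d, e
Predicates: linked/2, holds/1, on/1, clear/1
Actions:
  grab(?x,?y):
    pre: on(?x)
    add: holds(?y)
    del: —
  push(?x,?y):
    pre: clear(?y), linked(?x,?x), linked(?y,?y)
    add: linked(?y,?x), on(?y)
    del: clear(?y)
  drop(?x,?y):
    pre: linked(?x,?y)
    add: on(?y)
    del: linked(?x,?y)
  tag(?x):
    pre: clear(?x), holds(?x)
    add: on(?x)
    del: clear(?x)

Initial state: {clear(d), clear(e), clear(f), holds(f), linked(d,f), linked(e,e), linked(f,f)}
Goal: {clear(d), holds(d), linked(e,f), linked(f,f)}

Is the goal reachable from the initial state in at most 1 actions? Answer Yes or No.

No

1. push(f,e)  →  {clear(d), clear(f), holds(f), linked(d,f), linked(e,e), linked(e,f), linked(f,f), on(e)}
2. grab(e,d)  →  {clear(d), clear(f), holds(d), holds(f), linked(d,f), linked(e,e), linked(e,f), linked(f,f), on(e)}
optimal plan length = 2; 2 > 1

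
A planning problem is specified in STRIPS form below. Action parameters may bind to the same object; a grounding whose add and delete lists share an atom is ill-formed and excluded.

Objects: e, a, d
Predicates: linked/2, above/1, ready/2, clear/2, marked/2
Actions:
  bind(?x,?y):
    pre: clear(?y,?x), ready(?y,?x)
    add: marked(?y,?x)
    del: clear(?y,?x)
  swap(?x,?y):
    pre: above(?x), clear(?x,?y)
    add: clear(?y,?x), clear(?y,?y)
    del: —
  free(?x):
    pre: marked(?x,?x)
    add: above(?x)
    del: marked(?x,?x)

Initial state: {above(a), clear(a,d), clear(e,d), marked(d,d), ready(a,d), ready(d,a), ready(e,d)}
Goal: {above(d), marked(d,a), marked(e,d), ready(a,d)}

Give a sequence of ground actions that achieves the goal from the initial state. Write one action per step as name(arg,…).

bind(d,e); swap(a,d); bind(a,d); free(d)

1. bind(d,e)  →  {above(a), clear(a,d), marked(d,d), marked(e,d), ready(a,d), ready(d,a), ready(e,d)}
2. swap(a,d)  →  {above(a), clear(a,d), clear(d,a), clear(d,d), marked(d,d), marked(e,d), ready(a,d), ready(d,a), ready(e,d)}
3. bind(a,d)  →  {above(a), clear(a,d), clear(d,d), marked(d,a), marked(d,d), marked(e,d), ready(a,d), ready(d,a), ready(e,d)}
4. free(d)  →  {above(a), above(d), clear(a,d), clear(d,d), marked(d,a), marked(e,d), ready(a,d), ready(d,a), ready(e,d)}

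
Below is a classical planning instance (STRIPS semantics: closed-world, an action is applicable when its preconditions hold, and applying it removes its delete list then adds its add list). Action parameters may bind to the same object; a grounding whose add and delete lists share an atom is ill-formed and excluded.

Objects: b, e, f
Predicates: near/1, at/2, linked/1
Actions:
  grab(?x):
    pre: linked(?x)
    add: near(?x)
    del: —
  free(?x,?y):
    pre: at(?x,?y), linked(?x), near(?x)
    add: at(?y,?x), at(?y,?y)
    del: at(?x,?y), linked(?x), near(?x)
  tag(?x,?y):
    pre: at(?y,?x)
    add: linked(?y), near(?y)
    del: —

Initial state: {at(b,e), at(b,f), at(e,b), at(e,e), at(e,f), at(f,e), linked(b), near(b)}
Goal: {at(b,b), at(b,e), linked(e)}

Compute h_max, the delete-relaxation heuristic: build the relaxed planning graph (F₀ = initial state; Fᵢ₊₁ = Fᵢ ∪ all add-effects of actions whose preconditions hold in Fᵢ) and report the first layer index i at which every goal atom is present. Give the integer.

2

F0 = init (8 atoms)
F1 = F0 ∪ {at(f,b), at(f,f), linked(e), linked(f), near(e), near(f)}  (14 atoms)
F2 = F1 ∪ {at(b,b)}  (15 atoms)
goal ⊆ F2  ⇒  h_max = 2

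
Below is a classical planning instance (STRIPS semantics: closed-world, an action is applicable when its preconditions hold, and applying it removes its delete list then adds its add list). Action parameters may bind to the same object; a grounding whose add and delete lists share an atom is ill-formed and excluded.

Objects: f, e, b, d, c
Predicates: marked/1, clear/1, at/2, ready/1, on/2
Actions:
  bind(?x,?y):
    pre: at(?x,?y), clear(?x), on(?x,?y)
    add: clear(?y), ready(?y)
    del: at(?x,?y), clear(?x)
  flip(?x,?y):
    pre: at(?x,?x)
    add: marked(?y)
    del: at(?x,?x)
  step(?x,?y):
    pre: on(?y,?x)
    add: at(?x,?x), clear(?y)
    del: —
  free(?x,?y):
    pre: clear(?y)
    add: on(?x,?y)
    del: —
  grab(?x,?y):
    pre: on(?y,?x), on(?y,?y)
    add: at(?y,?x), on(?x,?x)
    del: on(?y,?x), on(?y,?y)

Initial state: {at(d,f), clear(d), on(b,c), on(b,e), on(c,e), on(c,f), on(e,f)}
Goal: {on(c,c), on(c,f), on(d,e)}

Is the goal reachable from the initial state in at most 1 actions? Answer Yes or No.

No

1. step(f,e)  →  {at(d,f), at(f,f), clear(d), clear(e), on(b,c), on(b,e), on(c,e), on(c,f), on(e,f)}
2. step(f,c)  →  {at(d,f), at(f,f), clear(c), clear(d), clear(e), on(b,c), on(b,e), on(c,e), on(c,f), on(e,f)}
3. free(d,e)  →  {at(d,f), at(f,f), clear(c), clear(d), clear(e), on(b,c), on(b,e), on(c,e), on(c,f), on(d,e), on(e,f)}
4. free(c,c)  →  {at(d,f), at(f,f), clear(c), clear(d), clear(e), on(b,c), on(b,e), on(c,c), on(c,e), on(c,f), on(d,e), on(e,f)}
optimal plan length = 4; 4 > 1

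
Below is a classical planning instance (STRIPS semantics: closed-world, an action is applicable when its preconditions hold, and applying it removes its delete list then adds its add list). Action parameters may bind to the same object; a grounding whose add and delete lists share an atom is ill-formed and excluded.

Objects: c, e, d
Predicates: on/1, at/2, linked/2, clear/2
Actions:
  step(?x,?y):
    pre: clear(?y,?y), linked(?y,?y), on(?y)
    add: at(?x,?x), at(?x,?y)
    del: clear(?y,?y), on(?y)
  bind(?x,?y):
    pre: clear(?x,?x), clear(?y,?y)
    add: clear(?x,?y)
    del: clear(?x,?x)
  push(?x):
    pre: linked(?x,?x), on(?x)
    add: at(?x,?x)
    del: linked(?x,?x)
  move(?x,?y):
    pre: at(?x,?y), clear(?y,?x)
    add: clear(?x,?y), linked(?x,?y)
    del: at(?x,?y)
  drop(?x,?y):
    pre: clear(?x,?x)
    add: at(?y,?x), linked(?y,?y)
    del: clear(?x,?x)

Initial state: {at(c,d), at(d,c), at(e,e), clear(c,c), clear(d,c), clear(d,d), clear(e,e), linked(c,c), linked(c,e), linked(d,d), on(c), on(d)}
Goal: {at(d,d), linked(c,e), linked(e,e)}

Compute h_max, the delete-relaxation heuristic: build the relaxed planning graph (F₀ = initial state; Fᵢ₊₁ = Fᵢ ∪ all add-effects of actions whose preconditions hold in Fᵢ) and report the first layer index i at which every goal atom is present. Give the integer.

1

F0 = init (12 atoms)
F1 = F0 ∪ {at(c,c), at(c,e), at(d,d), at(d,e), at(e,c), at(e,d), clear(c,d), clear(c,e), clear(d,e), clear(e,c), clear(e,d), linked(c,d), linked(e,e)}  (25 atoms)
goal ⊆ F1  ⇒  h_max = 1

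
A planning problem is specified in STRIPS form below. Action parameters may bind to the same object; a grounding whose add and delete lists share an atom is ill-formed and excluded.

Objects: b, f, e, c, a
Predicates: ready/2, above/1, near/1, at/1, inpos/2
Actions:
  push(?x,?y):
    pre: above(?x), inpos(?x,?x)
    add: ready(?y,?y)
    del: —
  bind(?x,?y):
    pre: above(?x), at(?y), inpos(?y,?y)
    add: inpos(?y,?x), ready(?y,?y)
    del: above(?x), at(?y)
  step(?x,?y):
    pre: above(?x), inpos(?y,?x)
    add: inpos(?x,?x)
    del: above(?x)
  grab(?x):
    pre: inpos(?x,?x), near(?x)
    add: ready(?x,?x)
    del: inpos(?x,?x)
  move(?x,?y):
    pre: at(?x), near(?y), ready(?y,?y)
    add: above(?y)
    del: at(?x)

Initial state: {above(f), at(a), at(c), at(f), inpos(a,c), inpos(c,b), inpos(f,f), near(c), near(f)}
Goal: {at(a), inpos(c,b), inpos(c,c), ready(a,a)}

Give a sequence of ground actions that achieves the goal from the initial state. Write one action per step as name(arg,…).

push(f,c); push(f,a); move(f,c); step(c,a)

1. push(f,c)  →  {above(f), at(a), at(c), at(f), inpos(a,c), inpos(c,b), inpos(f,f), near(c), near(f), ready(c,c)}
2. push(f,a)  →  {above(f), at(a), at(c), at(f), inpos(a,c), inpos(c,b), inpos(f,f), near(c), near(f), ready(a,a), ready(c,c)}
3. move(f,c)  →  {above(c), above(f), at(a), at(c), inpos(a,c), inpos(c,b), inpos(f,f), near(c), near(f), ready(a,a), ready(c,c)}
4. step(c,a)  →  {above(f), at(a), at(c), inpos(a,c), inpos(c,b), inpos(c,c), inpos(f,f), near(c), near(f), ready(a,a), ready(c,c)}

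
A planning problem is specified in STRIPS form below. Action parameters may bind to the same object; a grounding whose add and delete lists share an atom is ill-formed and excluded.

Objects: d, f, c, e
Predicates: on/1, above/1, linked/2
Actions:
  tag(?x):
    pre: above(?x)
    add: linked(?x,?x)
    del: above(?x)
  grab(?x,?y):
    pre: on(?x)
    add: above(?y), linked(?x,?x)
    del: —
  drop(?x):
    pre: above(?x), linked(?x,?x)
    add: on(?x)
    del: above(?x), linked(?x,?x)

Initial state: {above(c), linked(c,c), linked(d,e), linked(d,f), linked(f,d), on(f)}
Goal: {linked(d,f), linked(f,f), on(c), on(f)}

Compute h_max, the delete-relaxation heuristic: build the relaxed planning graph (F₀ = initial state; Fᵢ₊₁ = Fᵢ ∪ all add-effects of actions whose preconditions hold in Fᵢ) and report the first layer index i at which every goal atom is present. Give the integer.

1

F0 = init (6 atoms)
F1 = F0 ∪ {above(d), above(e), above(f), linked(f,f), on(c)}  (11 atoms)
goal ⊆ F1  ⇒  h_max = 1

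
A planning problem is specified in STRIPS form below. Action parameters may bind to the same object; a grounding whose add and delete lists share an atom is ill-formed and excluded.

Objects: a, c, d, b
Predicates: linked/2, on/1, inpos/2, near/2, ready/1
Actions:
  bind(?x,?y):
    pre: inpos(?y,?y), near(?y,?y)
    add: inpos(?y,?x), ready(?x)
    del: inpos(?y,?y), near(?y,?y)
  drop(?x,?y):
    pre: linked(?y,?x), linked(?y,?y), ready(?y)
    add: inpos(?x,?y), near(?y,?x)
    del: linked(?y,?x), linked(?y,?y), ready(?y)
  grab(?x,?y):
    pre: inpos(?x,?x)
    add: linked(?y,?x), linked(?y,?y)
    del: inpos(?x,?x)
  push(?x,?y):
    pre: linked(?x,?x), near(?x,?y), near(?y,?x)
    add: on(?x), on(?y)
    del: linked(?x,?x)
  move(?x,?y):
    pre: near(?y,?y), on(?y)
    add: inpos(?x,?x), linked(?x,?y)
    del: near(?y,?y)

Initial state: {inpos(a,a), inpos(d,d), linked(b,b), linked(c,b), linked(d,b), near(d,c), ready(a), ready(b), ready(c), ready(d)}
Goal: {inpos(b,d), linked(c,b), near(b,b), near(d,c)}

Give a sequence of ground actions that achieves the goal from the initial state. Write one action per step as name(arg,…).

drop(b,b); grab(a,d); drop(b,d)

1. drop(b,b)  →  {inpos(a,a), inpos(b,b), inpos(d,d), linked(c,b), linked(d,b), near(b,b), near(d,c), ready(a), ready(c), ready(d)}
2. grab(a,d)  →  {inpos(b,b), inpos(d,d), linked(c,b), linked(d,a), linked(d,b), linked(d,d), near(b,b), near(d,c), ready(a), ready(c), ready(d)}
3. drop(b,d)  →  {inpos(b,b), inpos(b,d), inpos(d,d), linked(c,b), linked(d,a), near(b,b), near(d,b), near(d,c), ready(a), ready(c)}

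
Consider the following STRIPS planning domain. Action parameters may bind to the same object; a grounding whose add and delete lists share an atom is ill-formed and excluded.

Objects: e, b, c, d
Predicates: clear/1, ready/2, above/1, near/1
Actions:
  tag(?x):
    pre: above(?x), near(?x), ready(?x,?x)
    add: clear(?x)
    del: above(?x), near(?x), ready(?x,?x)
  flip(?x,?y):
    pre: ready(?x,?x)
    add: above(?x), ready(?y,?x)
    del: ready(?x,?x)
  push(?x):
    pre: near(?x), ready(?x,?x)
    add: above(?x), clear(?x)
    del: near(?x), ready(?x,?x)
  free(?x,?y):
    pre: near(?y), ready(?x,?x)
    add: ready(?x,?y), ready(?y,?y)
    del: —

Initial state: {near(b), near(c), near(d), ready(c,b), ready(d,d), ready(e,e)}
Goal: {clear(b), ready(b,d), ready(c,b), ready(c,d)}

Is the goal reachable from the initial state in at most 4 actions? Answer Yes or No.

1. flip(d,c)  →  {above(d), near(b), near(c), near(d), ready(c,b), ready(c,d), ready(e,e)}
2. free(e,b)  →  {above(d), near(b), near(c), near(d), ready(b,b), ready(c,b), ready(c,d), ready(e,b), ready(e,e)}
3. free(b,d)  →  {above(d), near(b), near(c), near(d), ready(b,b), ready(b,d), ready(c,b), ready(c,d), ready(d,d), ready(e,b), ready(e,e)}
4. push(b)  →  {above(b), above(d), clear(b), near(c), near(d), ready(b,d), ready(c,b), ready(c,d), ready(d,d), ready(e,b), ready(e,e)}
optimal plan length = 4; 4 ≤ 4

Yes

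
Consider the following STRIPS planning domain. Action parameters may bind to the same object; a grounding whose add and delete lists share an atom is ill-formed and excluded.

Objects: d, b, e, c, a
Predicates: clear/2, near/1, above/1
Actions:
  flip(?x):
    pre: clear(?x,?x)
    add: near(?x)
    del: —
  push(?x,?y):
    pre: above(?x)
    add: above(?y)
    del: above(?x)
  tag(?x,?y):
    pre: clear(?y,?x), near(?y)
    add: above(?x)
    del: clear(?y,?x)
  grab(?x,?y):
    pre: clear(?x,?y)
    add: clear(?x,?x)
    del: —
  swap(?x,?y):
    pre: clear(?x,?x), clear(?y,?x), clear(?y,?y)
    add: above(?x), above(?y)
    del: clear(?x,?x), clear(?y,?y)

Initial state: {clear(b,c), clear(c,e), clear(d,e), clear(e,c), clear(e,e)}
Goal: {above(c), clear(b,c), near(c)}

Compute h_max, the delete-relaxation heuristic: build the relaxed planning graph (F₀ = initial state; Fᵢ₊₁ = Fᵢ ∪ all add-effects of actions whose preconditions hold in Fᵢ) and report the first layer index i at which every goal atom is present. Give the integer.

2

F0 = init (5 atoms)
F1 = F0 ∪ {above(e), clear(b,b), clear(c,c), clear(d,d), near(e)}  (10 atoms)
F2 = F1 ∪ {above(a), above(b), above(c), above(d), near(b), near(c), near(d)}  (17 atoms)
goal ⊆ F2  ⇒  h_max = 2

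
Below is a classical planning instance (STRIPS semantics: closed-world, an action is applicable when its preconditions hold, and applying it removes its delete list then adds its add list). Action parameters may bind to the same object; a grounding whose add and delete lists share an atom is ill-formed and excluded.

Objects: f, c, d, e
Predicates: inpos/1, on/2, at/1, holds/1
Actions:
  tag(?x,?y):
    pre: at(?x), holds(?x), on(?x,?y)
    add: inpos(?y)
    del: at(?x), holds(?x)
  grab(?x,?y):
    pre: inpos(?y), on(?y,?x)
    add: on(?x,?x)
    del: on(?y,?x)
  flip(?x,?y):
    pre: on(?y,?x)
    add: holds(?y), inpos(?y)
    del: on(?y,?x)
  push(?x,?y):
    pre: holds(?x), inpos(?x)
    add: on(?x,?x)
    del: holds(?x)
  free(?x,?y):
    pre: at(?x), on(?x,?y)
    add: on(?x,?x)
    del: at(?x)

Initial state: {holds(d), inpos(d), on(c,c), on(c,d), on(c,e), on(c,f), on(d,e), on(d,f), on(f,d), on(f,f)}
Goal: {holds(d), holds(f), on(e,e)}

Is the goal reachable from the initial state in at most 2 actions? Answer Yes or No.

1. grab(e,d)  →  {holds(d), inpos(d), on(c,c), on(c,d), on(c,e), on(c,f), on(d,f), on(e,e), on(f,d), on(f,f)}
2. flip(f,f)  →  {holds(d), holds(f), inpos(d), inpos(f), on(c,c), on(c,d), on(c,e), on(c,f), on(d,f), on(e,e), on(f,d)}
optimal plan length = 2; 2 ≤ 2

Yes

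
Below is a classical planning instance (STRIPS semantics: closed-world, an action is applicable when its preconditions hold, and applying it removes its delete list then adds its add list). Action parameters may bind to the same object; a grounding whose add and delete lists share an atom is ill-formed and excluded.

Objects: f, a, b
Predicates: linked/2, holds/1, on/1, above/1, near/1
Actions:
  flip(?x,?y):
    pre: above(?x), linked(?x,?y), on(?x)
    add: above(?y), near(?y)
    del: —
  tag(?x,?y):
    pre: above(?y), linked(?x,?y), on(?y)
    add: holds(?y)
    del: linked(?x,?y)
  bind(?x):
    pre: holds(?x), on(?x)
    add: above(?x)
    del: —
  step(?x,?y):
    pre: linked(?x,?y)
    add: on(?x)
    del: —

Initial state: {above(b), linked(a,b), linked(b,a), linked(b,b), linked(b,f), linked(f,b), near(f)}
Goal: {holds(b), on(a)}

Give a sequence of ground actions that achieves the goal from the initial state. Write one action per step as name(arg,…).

step(a,b); step(b,f); tag(f,b)

1. step(a,b)  →  {above(b), linked(a,b), linked(b,a), linked(b,b), linked(b,f), linked(f,b), near(f), on(a)}
2. step(b,f)  →  {above(b), linked(a,b), linked(b,a), linked(b,b), linked(b,f), linked(f,b), near(f), on(a), on(b)}
3. tag(f,b)  →  {above(b), holds(b), linked(a,b), linked(b,a), linked(b,b), linked(b,f), near(f), on(a), on(b)}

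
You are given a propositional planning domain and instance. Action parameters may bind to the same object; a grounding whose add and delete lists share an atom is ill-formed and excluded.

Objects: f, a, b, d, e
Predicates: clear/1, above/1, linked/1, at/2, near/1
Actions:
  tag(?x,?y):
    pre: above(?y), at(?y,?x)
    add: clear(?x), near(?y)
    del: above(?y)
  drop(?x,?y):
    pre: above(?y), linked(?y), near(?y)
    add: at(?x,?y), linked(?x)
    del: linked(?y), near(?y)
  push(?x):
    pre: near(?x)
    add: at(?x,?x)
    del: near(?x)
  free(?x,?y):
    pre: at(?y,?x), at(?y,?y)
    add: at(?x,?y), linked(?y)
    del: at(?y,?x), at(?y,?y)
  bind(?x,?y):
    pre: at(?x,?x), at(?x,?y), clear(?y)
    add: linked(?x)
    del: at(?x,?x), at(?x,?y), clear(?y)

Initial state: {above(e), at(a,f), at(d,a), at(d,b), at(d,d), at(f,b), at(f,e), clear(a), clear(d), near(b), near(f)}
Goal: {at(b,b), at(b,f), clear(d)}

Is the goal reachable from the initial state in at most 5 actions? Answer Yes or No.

Yes

1. push(f)  →  {above(e), at(a,f), at(d,a), at(d,b), at(d,d), at(f,b), at(f,e), at(f,f), clear(a), clear(d), near(b)}
2. push(b)  →  {above(e), at(a,f), at(b,b), at(d,a), at(d,b), at(d,d), at(f,b), at(f,e), at(f,f), clear(a), clear(d)}
3. free(b,f)  →  {above(e), at(a,f), at(b,b), at(b,f), at(d,a), at(d,b), at(d,d), at(f,e), clear(a), clear(d), linked(f)}
optimal plan length = 3; 3 ≤ 5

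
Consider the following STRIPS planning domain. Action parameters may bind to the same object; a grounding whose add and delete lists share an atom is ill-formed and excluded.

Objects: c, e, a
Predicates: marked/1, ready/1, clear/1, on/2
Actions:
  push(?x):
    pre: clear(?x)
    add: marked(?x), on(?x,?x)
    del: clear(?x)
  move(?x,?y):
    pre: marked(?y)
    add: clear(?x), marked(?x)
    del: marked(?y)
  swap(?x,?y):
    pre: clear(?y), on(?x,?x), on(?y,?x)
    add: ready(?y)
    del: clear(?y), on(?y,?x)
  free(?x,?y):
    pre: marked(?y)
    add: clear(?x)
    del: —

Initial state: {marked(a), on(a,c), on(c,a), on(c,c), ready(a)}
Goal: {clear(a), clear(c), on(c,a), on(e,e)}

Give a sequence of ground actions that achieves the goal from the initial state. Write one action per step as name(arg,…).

1. move(c,a)  →  {clear(c), marked(c), on(a,c), on(c,a), on(c,c), ready(a)}
2. move(e,c)  →  {clear(c), clear(e), marked(e), on(a,c), on(c,a), on(c,c), ready(a)}
3. push(e)  →  {clear(c), marked(e), on(a,c), on(c,a), on(c,c), on(e,e), ready(a)}
4. move(a,e)  →  {clear(a), clear(c), marked(a), on(a,c), on(c,a), on(c,c), on(e,e), ready(a)}

move(c,a); move(e,c); push(e); move(a,e)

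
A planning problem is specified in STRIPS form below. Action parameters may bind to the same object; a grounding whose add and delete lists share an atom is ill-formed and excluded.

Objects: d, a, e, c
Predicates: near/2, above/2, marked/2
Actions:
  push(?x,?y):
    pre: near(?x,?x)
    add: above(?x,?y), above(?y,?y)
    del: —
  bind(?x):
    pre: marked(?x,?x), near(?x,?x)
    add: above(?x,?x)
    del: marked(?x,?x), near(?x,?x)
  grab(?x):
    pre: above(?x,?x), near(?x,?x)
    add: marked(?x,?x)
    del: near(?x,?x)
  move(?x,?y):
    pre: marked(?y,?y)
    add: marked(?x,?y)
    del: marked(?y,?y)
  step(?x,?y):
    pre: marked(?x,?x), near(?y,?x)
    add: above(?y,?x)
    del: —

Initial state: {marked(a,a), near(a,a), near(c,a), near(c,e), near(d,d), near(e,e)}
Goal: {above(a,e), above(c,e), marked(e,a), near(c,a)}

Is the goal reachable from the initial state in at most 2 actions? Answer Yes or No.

1. push(a,e)  →  {above(a,e), above(e,e), marked(a,a), near(a,a), near(c,a), near(c,e), near(d,d), near(e,e)}
2. grab(e)  →  {above(a,e), above(e,e), marked(a,a), marked(e,e), near(a,a), near(c,a), near(c,e), near(d,d)}
3. move(e,a)  →  {above(a,e), above(e,e), marked(e,a), marked(e,e), near(a,a), near(c,a), near(c,e), near(d,d)}
4. step(e,c)  →  {above(a,e), above(c,e), above(e,e), marked(e,a), marked(e,e), near(a,a), near(c,a), near(c,e), near(d,d)}
optimal plan length = 4; 4 > 2

No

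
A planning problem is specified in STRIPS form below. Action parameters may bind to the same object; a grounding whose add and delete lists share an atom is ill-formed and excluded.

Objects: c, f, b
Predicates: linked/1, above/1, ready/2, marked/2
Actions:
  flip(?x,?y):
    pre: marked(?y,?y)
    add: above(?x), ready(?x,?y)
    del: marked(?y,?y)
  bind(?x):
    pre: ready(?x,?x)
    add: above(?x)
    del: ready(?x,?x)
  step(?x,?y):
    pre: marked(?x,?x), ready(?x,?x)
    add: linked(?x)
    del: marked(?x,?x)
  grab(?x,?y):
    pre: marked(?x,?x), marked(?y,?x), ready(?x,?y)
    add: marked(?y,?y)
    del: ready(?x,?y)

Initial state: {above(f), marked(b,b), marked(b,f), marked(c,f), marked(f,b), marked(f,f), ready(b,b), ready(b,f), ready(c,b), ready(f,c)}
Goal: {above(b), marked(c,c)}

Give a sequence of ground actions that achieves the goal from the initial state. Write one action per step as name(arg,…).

flip(b,b); grab(f,c)

1. flip(b,b)  →  {above(b), above(f), marked(b,f), marked(c,f), marked(f,b), marked(f,f), ready(b,b), ready(b,f), ready(c,b), ready(f,c)}
2. grab(f,c)  →  {above(b), above(f), marked(b,f), marked(c,c), marked(c,f), marked(f,b), marked(f,f), ready(b,b), ready(b,f), ready(c,b)}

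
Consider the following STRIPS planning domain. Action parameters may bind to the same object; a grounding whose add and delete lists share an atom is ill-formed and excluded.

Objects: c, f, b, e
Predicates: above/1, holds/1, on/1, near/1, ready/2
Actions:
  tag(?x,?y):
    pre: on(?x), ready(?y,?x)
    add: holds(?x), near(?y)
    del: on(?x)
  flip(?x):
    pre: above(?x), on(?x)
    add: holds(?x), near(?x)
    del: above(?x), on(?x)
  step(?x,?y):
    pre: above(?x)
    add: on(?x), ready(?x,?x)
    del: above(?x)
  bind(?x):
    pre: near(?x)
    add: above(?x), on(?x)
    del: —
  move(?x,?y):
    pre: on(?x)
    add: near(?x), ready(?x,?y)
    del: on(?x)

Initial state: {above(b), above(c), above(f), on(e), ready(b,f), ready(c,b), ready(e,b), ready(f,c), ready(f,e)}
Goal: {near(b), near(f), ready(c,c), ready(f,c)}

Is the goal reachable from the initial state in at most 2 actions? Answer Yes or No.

No

1. tag(e,f)  →  {above(b), above(c), above(f), holds(e), near(f), ready(b,f), ready(c,b), ready(e,b), ready(f,c), ready(f,e)}
2. step(c,c)  →  {above(b), above(f), holds(e), near(f), on(c), ready(b,f), ready(c,b), ready(c,c), ready(e,b), ready(f,c), ready(f,e)}
3. step(f,c)  →  {above(b), holds(e), near(f), on(c), on(f), ready(b,f), ready(c,b), ready(c,c), ready(e,b), ready(f,c), ready(f,e), ready(f,f)}
4. tag(f,b)  →  {above(b), holds(e), holds(f), near(b), near(f), on(c), ready(b,f), ready(c,b), ready(c,c), ready(e,b), ready(f,c), ready(f,e), ready(f,f)}
optimal plan length = 4; 4 > 2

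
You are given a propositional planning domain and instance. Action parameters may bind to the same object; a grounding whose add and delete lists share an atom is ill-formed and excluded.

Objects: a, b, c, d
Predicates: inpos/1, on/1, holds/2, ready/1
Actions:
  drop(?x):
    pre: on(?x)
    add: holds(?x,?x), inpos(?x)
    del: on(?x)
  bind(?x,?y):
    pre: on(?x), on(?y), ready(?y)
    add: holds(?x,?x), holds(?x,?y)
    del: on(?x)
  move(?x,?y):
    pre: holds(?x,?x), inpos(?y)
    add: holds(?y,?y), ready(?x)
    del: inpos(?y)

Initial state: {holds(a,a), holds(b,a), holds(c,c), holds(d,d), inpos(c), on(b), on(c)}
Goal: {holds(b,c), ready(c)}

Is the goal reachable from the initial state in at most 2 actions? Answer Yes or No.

Yes

1. move(c,c)  →  {holds(a,a), holds(b,a), holds(c,c), holds(d,d), on(b), on(c), ready(c)}
2. bind(b,c)  →  {holds(a,a), holds(b,a), holds(b,b), holds(b,c), holds(c,c), holds(d,d), on(c), ready(c)}
optimal plan length = 2; 2 ≤ 2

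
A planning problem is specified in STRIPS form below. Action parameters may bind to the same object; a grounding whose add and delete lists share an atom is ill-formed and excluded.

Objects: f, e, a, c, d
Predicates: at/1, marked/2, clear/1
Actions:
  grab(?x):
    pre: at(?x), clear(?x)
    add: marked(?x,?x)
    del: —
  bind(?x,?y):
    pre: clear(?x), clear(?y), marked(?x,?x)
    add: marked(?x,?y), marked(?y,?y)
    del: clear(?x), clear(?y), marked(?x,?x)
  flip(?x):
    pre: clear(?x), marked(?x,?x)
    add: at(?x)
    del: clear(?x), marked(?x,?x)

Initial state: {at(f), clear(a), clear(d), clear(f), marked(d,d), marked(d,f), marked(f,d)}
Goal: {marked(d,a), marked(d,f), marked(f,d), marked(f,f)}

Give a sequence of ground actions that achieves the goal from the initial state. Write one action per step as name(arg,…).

grab(f); bind(d,a)

1. grab(f)  →  {at(f), clear(a), clear(d), clear(f), marked(d,d), marked(d,f), marked(f,d), marked(f,f)}
2. bind(d,a)  →  {at(f), clear(f), marked(a,a), marked(d,a), marked(d,f), marked(f,d), marked(f,f)}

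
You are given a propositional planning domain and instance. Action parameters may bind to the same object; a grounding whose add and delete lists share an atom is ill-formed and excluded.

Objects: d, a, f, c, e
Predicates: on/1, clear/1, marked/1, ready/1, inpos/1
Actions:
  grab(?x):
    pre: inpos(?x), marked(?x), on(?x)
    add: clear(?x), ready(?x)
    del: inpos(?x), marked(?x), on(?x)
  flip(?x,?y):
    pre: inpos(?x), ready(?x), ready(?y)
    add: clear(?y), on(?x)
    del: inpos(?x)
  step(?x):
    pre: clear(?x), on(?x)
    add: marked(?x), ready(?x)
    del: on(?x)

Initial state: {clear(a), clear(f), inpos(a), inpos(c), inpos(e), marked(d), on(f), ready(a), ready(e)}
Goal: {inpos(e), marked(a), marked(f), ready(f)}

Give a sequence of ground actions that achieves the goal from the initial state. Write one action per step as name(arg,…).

1. flip(a,a)  →  {clear(a), clear(f), inpos(c), inpos(e), marked(d), on(a), on(f), ready(a), ready(e)}
2. step(a)  →  {clear(a), clear(f), inpos(c), inpos(e), marked(a), marked(d), on(f), ready(a), ready(e)}
3. step(f)  →  {clear(a), clear(f), inpos(c), inpos(e), marked(a), marked(d), marked(f), ready(a), ready(e), ready(f)}

flip(a,a); step(a); step(f)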